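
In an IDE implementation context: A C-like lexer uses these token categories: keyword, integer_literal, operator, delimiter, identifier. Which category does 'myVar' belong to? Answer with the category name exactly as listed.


Token: 'myVar'
Checking categories:
  identifier: YES
  integer_literal: no
  operator: no
  keyword: no
  delimiter: no
Category: identifier

identifier


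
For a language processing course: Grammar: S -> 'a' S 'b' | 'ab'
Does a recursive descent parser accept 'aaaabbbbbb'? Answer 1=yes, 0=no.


Grammar accepts strings of the form a^n b^n (n >= 1)
Word: 'aaaabbbbbb'
Counting: 4 a's and 6 b's
Check: 4 == 6? No
Mismatch: a-count != b-count
Rejected

0


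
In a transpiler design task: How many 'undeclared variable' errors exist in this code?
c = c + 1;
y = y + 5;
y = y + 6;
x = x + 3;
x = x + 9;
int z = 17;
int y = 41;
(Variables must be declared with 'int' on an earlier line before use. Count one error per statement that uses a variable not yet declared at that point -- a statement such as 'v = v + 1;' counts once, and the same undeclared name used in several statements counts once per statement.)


Scanning code line by line:
  Line 1: use 'c' -> ERROR (undeclared)
  Line 2: use 'y' -> ERROR (undeclared)
  Line 3: use 'y' -> ERROR (undeclared)
  Line 4: use 'x' -> ERROR (undeclared)
  Line 5: use 'x' -> ERROR (undeclared)
  Line 6: declare 'z' -> declared = ['z']
  Line 7: declare 'y' -> declared = ['y', 'z']
Total undeclared variable errors: 5

5


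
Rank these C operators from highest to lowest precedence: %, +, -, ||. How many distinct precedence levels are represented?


Looking up precedence for each operator:
  % -> precedence 6
  + -> precedence 5
  - -> precedence 5
  || -> precedence 1
Sorted highest to lowest: %, +, -, ||
Distinct precedence values: [6, 5, 1]
Number of distinct levels: 3

3


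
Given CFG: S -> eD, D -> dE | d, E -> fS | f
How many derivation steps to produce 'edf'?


Grammar: S -> eD, D -> dE | d, E -> fS | f
Deriving 'edf':
Step 1: S -> eD => eD
Step 2: D -> dE => edE
Step 3: E -> f => edf
Total derivation steps: 3

3


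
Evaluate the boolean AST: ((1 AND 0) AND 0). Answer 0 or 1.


Step 1: Evaluate inner node
  1 AND 0 = 0
Step 2: Evaluate root node
  0 AND 0 = 0

0


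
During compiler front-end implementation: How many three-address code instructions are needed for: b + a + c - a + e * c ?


Expression: b + a + c - a + e * c
Generating three-address code (respecting * over +/- precedence):
  Instruction 1: t1 = e * c
  Instruction 2: t2 = b + a
  Instruction 3: t3 = t2 + c
  Instruction 4: t4 = t3 - a
  Instruction 5: t5 = t4 + t1
Total instructions: 5

5


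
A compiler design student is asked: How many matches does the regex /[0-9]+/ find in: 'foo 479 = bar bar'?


Pattern: /[0-9]+/ (int literals)
Input: 'foo 479 = bar bar'
Scanning for matches:
  Match 1: '479'
Total matches: 1

1


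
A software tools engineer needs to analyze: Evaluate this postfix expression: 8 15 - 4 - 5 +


Processing tokens left to right:
Push 8, Push 15
Pop 8 and 15, compute 8 - 15 = -7, push -7
Push 4
Pop -7 and 4, compute -7 - 4 = -11, push -11
Push 5
Pop -11 and 5, compute -11 + 5 = -6, push -6
Stack result: -6

-6


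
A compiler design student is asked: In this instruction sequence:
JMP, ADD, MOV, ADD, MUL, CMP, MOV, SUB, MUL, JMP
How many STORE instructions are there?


Scanning instruction sequence for STORE:
  Position 1: JMP
  Position 2: ADD
  Position 3: MOV
  Position 4: ADD
  Position 5: MUL
  Position 6: CMP
  Position 7: MOV
  Position 8: SUB
  Position 9: MUL
  Position 10: JMP
Matches at positions: []
Total STORE count: 0

0


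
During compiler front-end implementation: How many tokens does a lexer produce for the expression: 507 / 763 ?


Scanning '507 / 763'
Token 1: '507' -> integer_literal
Token 2: '/' -> operator
Token 3: '763' -> integer_literal
Total tokens: 3

3


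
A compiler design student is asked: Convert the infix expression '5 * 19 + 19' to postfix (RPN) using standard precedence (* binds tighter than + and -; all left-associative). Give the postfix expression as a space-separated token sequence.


Applying the shunting-yard algorithm:
  Operand 5 -> output
  Push '*' onto operator stack -> op-stack: [*]
  Operand 19 -> output
  See '+' (prec 1); top '*' (prec 2) >= it -> pop '*' to output
  Push '+' onto operator stack -> op-stack: [+]
  Operand 19 -> output
  End of input: pop '+' to output
Postfix result: 5 19 * 19 +

5 19 * 19 +


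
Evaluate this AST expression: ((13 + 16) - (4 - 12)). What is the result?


Expression: ((13 + 16) - (4 - 12))
Evaluating step by step:
  13 + 16 = 29
  4 - 12 = -8
  29 - -8 = 37
Result: 37

37


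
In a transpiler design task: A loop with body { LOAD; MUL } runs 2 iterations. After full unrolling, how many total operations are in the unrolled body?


Loop body operations: LOAD, MUL (2 ops per iteration)
Unrolling 2 iterations:
  Iteration 1: LOAD, MUL (2 ops)
  Iteration 2: LOAD, MUL (2 ops)
Total: 2 iterations * 2 ops/iter = 4 operations

4


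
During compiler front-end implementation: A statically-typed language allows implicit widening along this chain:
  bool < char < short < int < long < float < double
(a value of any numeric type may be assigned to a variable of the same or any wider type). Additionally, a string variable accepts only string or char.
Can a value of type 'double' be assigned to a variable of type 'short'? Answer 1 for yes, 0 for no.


Target variable type: short
Source value type: double
Numeric ranks: double=6, short=2
Widening allowed iff rank(source) <= rank(target): 6 <= 2? No
Result: 0

0


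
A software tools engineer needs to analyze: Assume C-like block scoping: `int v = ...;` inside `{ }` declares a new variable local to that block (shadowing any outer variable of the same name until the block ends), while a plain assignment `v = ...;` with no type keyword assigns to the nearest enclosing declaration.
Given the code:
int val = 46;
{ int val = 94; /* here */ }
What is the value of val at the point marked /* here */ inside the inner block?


Analyzing scoping rules:
Outer scope: declares val = 46
Inner block: 'int val = 94;' declares a NEW val that shadows the outer one
Inside the block the inner declaration is in scope -> 94
Result: 94

94


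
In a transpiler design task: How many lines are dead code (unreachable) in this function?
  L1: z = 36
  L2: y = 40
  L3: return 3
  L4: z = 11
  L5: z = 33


Analyzing control flow:
  L1: reachable (before return)
  L2: reachable (before return)
  L3: reachable (return statement)
  L4: DEAD (after return at L3)
  L5: DEAD (after return at L3)
Return at L3, total lines = 5
Dead lines: L4 through L5
Count: 2

2


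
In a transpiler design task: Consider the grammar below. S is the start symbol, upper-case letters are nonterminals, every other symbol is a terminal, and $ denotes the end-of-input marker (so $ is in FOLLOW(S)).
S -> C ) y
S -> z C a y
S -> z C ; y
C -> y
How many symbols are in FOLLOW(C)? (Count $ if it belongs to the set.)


S is the start symbol and does not occur in any rule body, so FOLLOW(S) = {$}.
Examining every occurrence of C in a rule body:
  S -> C ) y : C is followed by terminal ')' -> add ')'
  S -> z C a y : C is followed by terminal 'a' -> add 'a'
  S -> z C ; y : C is followed by terminal ';' -> add ';'
  C -> y : C does not occur in the body -> contributes nothing
FOLLOW(C) = {), ;, a}
Count: 3

3


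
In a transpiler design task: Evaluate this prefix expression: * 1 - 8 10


Parsing prefix expression: * 1 - 8 10
Step 1: Innermost operation '- 8 10'
  8 - 10 = -2
Step 2: Outer operation '* 1 [-2]'
  1 * -2 = -2

-2


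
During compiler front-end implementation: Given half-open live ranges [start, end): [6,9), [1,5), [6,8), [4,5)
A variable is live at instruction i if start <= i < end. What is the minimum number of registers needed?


Live ranges:
  Var0: [6, 9)
  Var1: [1, 5)
  Var2: [6, 8)
  Var3: [4, 5)
Sweep-line events (position, delta, active):
  pos=1 start -> active=1
  pos=4 start -> active=2
  pos=5 end -> active=1
  pos=5 end -> active=0
  pos=6 start -> active=1
  pos=6 start -> active=2
  pos=8 end -> active=1
  pos=9 end -> active=0
Maximum simultaneous active: 2
Minimum registers needed: 2

2


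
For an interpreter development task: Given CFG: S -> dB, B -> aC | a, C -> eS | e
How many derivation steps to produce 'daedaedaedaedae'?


Grammar: S -> dB, B -> aC | a, C -> eS | e
Deriving 'daedaedaedaedae':
Step 1: S -> dB => dB
Step 2: B -> aC => daC
Step 3: C -> eS => daeS
Step 4: S -> dB => daedB
Step 5: B -> aC => daedaC
Step 6: C -> eS => daedaeS
Step 7: S -> dB => daedaedB
Step 8: B -> aC => daedaedaC
Step 9: C -> eS => daedaedaeS
Step 10: S -> dB => daedaedaedB
Step 11: B -> aC => daedaedaedaC
Step 12: C -> eS => daedaedaedaeS
Step 13: S -> dB => daedaedaedaedB
Step 14: B -> aC => daedaedaedaedaC
Step 15: C -> e => daedaedaedaedae
Total derivation steps: 15

15


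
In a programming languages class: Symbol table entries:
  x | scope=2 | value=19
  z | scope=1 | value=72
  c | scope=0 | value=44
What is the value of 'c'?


Searching symbol table for 'c':
  x | scope=2 | value=19
  z | scope=1 | value=72
  c | scope=0 | value=44 <- MATCH
Found 'c' at scope 0 with value 44

44


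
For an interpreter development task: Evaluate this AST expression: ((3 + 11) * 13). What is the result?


Expression: ((3 + 11) * 13)
Evaluating step by step:
  3 + 11 = 14
  14 * 13 = 182
Result: 182

182


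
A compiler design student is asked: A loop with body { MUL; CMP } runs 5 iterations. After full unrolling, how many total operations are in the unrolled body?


Loop body operations: MUL, CMP (2 ops per iteration)
Unrolling 5 iterations:
  Iteration 1: MUL, CMP (2 ops)
  Iteration 2: MUL, CMP (2 ops)
  Iteration 3: MUL, CMP (2 ops)
  Iteration 4: MUL, CMP (2 ops)
  Iteration 5: MUL, CMP (2 ops)
Total: 5 iterations * 2 ops/iter = 10 operations

10


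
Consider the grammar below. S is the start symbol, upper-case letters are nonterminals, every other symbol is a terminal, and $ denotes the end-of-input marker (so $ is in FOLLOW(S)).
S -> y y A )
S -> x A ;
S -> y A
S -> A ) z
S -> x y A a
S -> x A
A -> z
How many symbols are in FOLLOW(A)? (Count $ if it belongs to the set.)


S is the start symbol and does not occur in any rule body, so FOLLOW(S) = {$}.
Examining every occurrence of A in a rule body:
  S -> y y A ) : A is followed by terminal ')' -> add ')'
  S -> x A ; : A is followed by terminal ';' -> add ';'
  S -> y A : A is at the right end -> add FOLLOW(S) = {$}
  S -> A ) z : A is followed by terminal ')' -> add ')' (already in the set)
  S -> x y A a : A is followed by terminal 'a' -> add 'a'
  S -> x A : A is at the right end -> add FOLLOW(S) = {$} (already in the set)
  A -> z : A does not occur in the body -> contributes nothing
FOLLOW(A) = {), ;, a, $}
Count: 4

4


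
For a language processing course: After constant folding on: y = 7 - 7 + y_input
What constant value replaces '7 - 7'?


Identifying constant sub-expression:
  Original: y = 7 - 7 + y_input
  7 and 7 are both compile-time constants
  Evaluating: 7 - 7 = 0
  After folding: y = 0 + y_input

0


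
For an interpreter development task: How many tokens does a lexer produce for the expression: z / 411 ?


Scanning 'z / 411'
Token 1: 'z' -> identifier
Token 2: '/' -> operator
Token 3: '411' -> integer_literal
Total tokens: 3

3


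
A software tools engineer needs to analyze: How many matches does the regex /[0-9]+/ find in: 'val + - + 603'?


Pattern: /[0-9]+/ (int literals)
Input: 'val + - + 603'
Scanning for matches:
  Match 1: '603'
Total matches: 1

1


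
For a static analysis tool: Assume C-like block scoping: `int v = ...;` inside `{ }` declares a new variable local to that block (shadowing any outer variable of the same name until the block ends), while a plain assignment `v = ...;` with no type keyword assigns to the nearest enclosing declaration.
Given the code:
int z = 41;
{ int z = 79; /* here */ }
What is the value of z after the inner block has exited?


Analyzing scoping rules:
Outer scope: declares z = 41
Inner block: 'int z = 79;' declares a NEW z that shadows the outer one
When the block exits the inner z goes out of scope; the outer z was never modified -> 41
Result: 41

41


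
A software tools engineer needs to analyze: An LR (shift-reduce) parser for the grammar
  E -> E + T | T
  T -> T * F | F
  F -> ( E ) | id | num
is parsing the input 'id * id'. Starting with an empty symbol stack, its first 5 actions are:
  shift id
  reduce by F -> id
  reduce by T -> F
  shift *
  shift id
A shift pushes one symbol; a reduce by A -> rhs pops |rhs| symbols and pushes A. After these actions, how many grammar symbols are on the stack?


Tracking the symbol stack through each action:
  Action 1: shift 'id' : push -> stack = [id] (size 1)
  Action 2: reduce by F -> id : pop 1, push F -> stack = [F] (size 1)
  Action 3: reduce by T -> F : pop 1, push T -> stack = [T] (size 1)
  Action 4: shift '*' : push -> stack = [T, *] (size 2)
  Action 5: shift 'id' : push -> stack = [T, *, id] (size 3)
Final stack size: 3

3


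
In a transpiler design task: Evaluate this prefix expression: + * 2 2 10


Parsing prefix expression: + * 2 2 10
Step 1: Innermost operation '* 2 2'
  2 * 2 = 4
Step 2: Outer operation '+ [4] 10'
  4 + 10 = 14

14


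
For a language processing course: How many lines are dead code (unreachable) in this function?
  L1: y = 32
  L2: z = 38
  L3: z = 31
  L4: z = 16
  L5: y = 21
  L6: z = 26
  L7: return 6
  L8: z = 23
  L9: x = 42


Analyzing control flow:
  L1: reachable (before return)
  L2: reachable (before return)
  L3: reachable (before return)
  L4: reachable (before return)
  L5: reachable (before return)
  L6: reachable (before return)
  L7: reachable (return statement)
  L8: DEAD (after return at L7)
  L9: DEAD (after return at L7)
Return at L7, total lines = 9
Dead lines: L8 through L9
Count: 2

2


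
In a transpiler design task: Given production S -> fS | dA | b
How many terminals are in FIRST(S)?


Production: S -> fS | dA | b
Examining each alternative for leading terminals:
  S -> fS : first terminal = 'f'
  S -> dA : first terminal = 'd'
  S -> b : first terminal = 'b'
FIRST(S) = {b, d, f}
Count: 3

3


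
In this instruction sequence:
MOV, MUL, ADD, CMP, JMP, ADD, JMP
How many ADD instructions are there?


Scanning instruction sequence for ADD:
  Position 1: MOV
  Position 2: MUL
  Position 3: ADD <- MATCH
  Position 4: CMP
  Position 5: JMP
  Position 6: ADD <- MATCH
  Position 7: JMP
Matches at positions: [3, 6]
Total ADD count: 2

2


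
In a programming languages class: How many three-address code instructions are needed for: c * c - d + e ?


Expression: c * c - d + e
Generating three-address code (respecting * over +/- precedence):
  Instruction 1: t1 = c * c
  Instruction 2: t2 = t1 - d
  Instruction 3: t3 = t2 + e
Total instructions: 3

3


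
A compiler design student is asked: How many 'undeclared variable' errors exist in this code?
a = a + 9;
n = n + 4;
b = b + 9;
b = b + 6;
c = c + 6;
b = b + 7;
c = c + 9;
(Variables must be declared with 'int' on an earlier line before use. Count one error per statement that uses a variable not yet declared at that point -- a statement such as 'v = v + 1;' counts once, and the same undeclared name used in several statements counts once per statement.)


Scanning code line by line:
  Line 1: use 'a' -> ERROR (undeclared)
  Line 2: use 'n' -> ERROR (undeclared)
  Line 3: use 'b' -> ERROR (undeclared)
  Line 4: use 'b' -> ERROR (undeclared)
  Line 5: use 'c' -> ERROR (undeclared)
  Line 6: use 'b' -> ERROR (undeclared)
  Line 7: use 'c' -> ERROR (undeclared)
Total undeclared variable errors: 7

7


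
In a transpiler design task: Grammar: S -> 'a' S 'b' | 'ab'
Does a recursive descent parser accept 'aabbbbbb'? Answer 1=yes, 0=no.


Grammar accepts strings of the form a^n b^n (n >= 1)
Word: 'aabbbbbb'
Counting: 2 a's and 6 b's
Check: 2 == 6? No
Mismatch: a-count != b-count
Rejected

0


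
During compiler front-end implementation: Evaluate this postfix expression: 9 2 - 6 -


Processing tokens left to right:
Push 9, Push 2
Pop 9 and 2, compute 9 - 2 = 7, push 7
Push 6
Pop 7 and 6, compute 7 - 6 = 1, push 1
Stack result: 1

1


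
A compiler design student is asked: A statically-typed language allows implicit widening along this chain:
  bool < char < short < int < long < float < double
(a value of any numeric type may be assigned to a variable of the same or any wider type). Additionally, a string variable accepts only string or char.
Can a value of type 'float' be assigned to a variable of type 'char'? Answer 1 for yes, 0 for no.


Target variable type: char
Source value type: float
Numeric ranks: float=5, char=1
Widening allowed iff rank(source) <= rank(target): 5 <= 1? No
Result: 0

0


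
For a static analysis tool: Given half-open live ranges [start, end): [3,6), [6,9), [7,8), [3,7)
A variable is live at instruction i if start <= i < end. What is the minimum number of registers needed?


Live ranges:
  Var0: [3, 6)
  Var1: [6, 9)
  Var2: [7, 8)
  Var3: [3, 7)
Sweep-line events (position, delta, active):
  pos=3 start -> active=1
  pos=3 start -> active=2
  pos=6 end -> active=1
  pos=6 start -> active=2
  pos=7 end -> active=1
  pos=7 start -> active=2
  pos=8 end -> active=1
  pos=9 end -> active=0
Maximum simultaneous active: 2
Minimum registers needed: 2

2


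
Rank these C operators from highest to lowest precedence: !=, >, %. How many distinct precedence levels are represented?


Looking up precedence for each operator:
  != -> precedence 3
  > -> precedence 4
  % -> precedence 6
Sorted highest to lowest: %, >, !=
Distinct precedence values: [6, 4, 3]
Number of distinct levels: 3

3


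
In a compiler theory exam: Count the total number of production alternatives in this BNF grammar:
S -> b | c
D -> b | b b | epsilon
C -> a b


Counting alternatives per rule:
  S: 2 alternative(s)
  D: 3 alternative(s)
  C: 1 alternative(s)
Sum: 2 + 3 + 1 = 6

6


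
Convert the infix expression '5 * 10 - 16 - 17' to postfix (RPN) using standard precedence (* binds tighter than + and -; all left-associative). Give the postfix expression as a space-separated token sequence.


Applying the shunting-yard algorithm:
  Operand 5 -> output
  Push '*' onto operator stack -> op-stack: [*]
  Operand 10 -> output
  See '-' (prec 1); top '*' (prec 2) >= it -> pop '*' to output
  Push '-' onto operator stack -> op-stack: [-]
  Operand 16 -> output
  See '-' (prec 1); top '-' (prec 1) >= it -> pop '-' to output
  Push '-' onto operator stack -> op-stack: [-]
  Operand 17 -> output
  End of input: pop '-' to output
Postfix result: 5 10 * 16 - 17 -

5 10 * 16 - 17 -


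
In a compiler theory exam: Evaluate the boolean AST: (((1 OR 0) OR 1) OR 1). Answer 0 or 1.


Step 1: Evaluate inner node
  1 OR 0 = 1
Step 2: Evaluate next node
  1 OR 1 = 1
Step 3: Evaluate root node
  1 OR 1 = 1

1


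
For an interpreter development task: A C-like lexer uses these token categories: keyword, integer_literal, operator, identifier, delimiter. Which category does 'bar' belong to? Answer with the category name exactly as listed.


Token: 'bar'
Checking categories:
  identifier: YES
  integer_literal: no
  operator: no
  keyword: no
  delimiter: no
Category: identifier

identifier


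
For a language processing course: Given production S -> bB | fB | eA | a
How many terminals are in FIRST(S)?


Production: S -> bB | fB | eA | a
Examining each alternative for leading terminals:
  S -> bB : first terminal = 'b'
  S -> fB : first terminal = 'f'
  S -> eA : first terminal = 'e'
  S -> a : first terminal = 'a'
FIRST(S) = {a, b, e, f}
Count: 4

4


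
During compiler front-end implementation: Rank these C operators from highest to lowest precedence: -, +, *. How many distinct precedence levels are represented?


Looking up precedence for each operator:
  - -> precedence 5
  + -> precedence 5
  * -> precedence 6
Sorted highest to lowest: *, -, +
Distinct precedence values: [6, 5]
Number of distinct levels: 2

2


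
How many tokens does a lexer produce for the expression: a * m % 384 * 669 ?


Scanning 'a * m % 384 * 669'
Token 1: 'a' -> identifier
Token 2: '*' -> operator
Token 3: 'm' -> identifier
Token 4: '%' -> operator
Token 5: '384' -> integer_literal
Token 6: '*' -> operator
Token 7: '669' -> integer_literal
Total tokens: 7

7


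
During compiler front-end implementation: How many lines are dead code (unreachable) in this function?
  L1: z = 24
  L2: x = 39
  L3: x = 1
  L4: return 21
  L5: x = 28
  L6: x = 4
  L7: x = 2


Analyzing control flow:
  L1: reachable (before return)
  L2: reachable (before return)
  L3: reachable (before return)
  L4: reachable (return statement)
  L5: DEAD (after return at L4)
  L6: DEAD (after return at L4)
  L7: DEAD (after return at L4)
Return at L4, total lines = 7
Dead lines: L5 through L7
Count: 3

3


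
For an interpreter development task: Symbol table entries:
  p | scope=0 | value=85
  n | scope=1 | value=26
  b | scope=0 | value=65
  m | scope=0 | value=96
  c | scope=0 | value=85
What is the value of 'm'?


Searching symbol table for 'm':
  p | scope=0 | value=85
  n | scope=1 | value=26
  b | scope=0 | value=65
  m | scope=0 | value=96 <- MATCH
  c | scope=0 | value=85
Found 'm' at scope 0 with value 96

96


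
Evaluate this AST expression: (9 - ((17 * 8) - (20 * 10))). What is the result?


Expression: (9 - ((17 * 8) - (20 * 10)))
Evaluating step by step:
  17 * 8 = 136
  20 * 10 = 200
  136 - 200 = -64
  9 - -64 = 73
Result: 73

73


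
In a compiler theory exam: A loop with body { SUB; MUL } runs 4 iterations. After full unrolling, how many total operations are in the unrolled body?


Loop body operations: SUB, MUL (2 ops per iteration)
Unrolling 4 iterations:
  Iteration 1: SUB, MUL (2 ops)
  Iteration 2: SUB, MUL (2 ops)
  Iteration 3: SUB, MUL (2 ops)
  Iteration 4: SUB, MUL (2 ops)
Total: 4 iterations * 2 ops/iter = 8 operations

8


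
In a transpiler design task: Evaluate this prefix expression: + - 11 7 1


Parsing prefix expression: + - 11 7 1
Step 1: Innermost operation '- 11 7'
  11 - 7 = 4
Step 2: Outer operation '+ [4] 1'
  4 + 1 = 5

5


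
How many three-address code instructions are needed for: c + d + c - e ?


Expression: c + d + c - e
Generating three-address code (respecting * over +/- precedence):
  Instruction 1: t1 = c + d
  Instruction 2: t2 = t1 + c
  Instruction 3: t3 = t2 - e
Total instructions: 3

3


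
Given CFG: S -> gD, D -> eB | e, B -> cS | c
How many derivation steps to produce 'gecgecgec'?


Grammar: S -> gD, D -> eB | e, B -> cS | c
Deriving 'gecgecgec':
Step 1: S -> gD => gD
Step 2: D -> eB => geB
Step 3: B -> cS => gecS
Step 4: S -> gD => gecgD
Step 5: D -> eB => gecgeB
Step 6: B -> cS => gecgecS
Step 7: S -> gD => gecgecgD
Step 8: D -> eB => gecgecgeB
Step 9: B -> c => gecgecgec
Total derivation steps: 9

9


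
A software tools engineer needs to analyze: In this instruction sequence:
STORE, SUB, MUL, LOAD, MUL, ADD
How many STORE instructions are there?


Scanning instruction sequence for STORE:
  Position 1: STORE <- MATCH
  Position 2: SUB
  Position 3: MUL
  Position 4: LOAD
  Position 5: MUL
  Position 6: ADD
Matches at positions: [1]
Total STORE count: 1

1


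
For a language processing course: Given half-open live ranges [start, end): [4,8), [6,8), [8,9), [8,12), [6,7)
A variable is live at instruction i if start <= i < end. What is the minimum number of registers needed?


Live ranges:
  Var0: [4, 8)
  Var1: [6, 8)
  Var2: [8, 9)
  Var3: [8, 12)
  Var4: [6, 7)
Sweep-line events (position, delta, active):
  pos=4 start -> active=1
  pos=6 start -> active=2
  pos=6 start -> active=3
  pos=7 end -> active=2
  pos=8 end -> active=1
  pos=8 end -> active=0
  pos=8 start -> active=1
  pos=8 start -> active=2
  pos=9 end -> active=1
  pos=12 end -> active=0
Maximum simultaneous active: 3
Minimum registers needed: 3

3


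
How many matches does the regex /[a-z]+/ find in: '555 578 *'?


Pattern: /[a-z]+/ (identifiers)
Input: '555 578 *'
Scanning for matches:
Total matches: 0

0


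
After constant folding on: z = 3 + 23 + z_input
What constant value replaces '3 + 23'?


Identifying constant sub-expression:
  Original: z = 3 + 23 + z_input
  3 and 23 are both compile-time constants
  Evaluating: 3 + 23 = 26
  After folding: z = 26 + z_input

26


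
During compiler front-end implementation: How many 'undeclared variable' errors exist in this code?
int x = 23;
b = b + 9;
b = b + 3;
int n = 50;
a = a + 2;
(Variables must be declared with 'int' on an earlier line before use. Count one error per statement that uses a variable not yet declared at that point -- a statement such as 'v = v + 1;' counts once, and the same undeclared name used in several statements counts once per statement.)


Scanning code line by line:
  Line 1: declare 'x' -> declared = ['x']
  Line 2: use 'b' -> ERROR (undeclared)
  Line 3: use 'b' -> ERROR (undeclared)
  Line 4: declare 'n' -> declared = ['n', 'x']
  Line 5: use 'a' -> ERROR (undeclared)
Total undeclared variable errors: 3

3


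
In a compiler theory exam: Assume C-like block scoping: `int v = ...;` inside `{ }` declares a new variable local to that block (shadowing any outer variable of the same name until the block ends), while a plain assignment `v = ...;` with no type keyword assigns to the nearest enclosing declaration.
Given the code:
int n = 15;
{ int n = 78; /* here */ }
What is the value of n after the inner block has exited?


Analyzing scoping rules:
Outer scope: declares n = 15
Inner block: 'int n = 78;' declares a NEW n that shadows the outer one
When the block exits the inner n goes out of scope; the outer n was never modified -> 15
Result: 15

15


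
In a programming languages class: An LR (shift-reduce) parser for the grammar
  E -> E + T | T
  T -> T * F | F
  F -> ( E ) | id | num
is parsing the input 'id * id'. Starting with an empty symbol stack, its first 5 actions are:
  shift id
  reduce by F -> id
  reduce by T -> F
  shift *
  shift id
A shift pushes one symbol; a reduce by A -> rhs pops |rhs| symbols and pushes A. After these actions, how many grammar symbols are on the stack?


Tracking the symbol stack through each action:
  Action 1: shift 'id' : push -> stack = [id] (size 1)
  Action 2: reduce by F -> id : pop 1, push F -> stack = [F] (size 1)
  Action 3: reduce by T -> F : pop 1, push T -> stack = [T] (size 1)
  Action 4: shift '*' : push -> stack = [T, *] (size 2)
  Action 5: shift 'id' : push -> stack = [T, *, id] (size 3)
Final stack size: 3

3


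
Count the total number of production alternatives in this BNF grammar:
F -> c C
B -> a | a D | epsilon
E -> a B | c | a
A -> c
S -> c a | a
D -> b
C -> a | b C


Counting alternatives per rule:
  F: 1 alternative(s)
  B: 3 alternative(s)
  E: 3 alternative(s)
  A: 1 alternative(s)
  S: 2 alternative(s)
  D: 1 alternative(s)
  C: 2 alternative(s)
Sum: 1 + 3 + 3 + 1 + 2 + 1 + 2 = 13

13


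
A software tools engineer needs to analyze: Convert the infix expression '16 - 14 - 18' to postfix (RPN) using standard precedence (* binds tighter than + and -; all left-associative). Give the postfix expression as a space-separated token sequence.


Applying the shunting-yard algorithm:
  Operand 16 -> output
  Push '-' onto operator stack -> op-stack: [-]
  Operand 14 -> output
  See '-' (prec 1); top '-' (prec 1) >= it -> pop '-' to output
  Push '-' onto operator stack -> op-stack: [-]
  Operand 18 -> output
  End of input: pop '-' to output
Postfix result: 16 14 - 18 -

16 14 - 18 -


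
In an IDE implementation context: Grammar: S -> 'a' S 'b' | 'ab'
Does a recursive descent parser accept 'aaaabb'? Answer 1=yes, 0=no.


Grammar accepts strings of the form a^n b^n (n >= 1)
Word: 'aaaabb'
Counting: 4 a's and 2 b's
Check: 4 == 2? No
Mismatch: a-count != b-count
Rejected

0


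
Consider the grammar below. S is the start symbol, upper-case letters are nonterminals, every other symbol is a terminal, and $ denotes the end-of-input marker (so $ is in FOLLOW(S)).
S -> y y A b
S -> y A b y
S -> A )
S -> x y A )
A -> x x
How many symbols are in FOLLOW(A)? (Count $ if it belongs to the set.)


S is the start symbol and does not occur in any rule body, so FOLLOW(S) = {$}.
Examining every occurrence of A in a rule body:
  S -> y y A b : A is followed by terminal 'b' -> add 'b'
  S -> y A b y : A is followed by terminal 'b' -> add 'b' (already in the set)
  S -> A ) : A is followed by terminal ')' -> add ')'
  S -> x y A ) : A is followed by terminal ')' -> add ')' (already in the set)
  A -> x x : A does not occur in the body -> contributes nothing
FOLLOW(A) = {), b}
Count: 2

2


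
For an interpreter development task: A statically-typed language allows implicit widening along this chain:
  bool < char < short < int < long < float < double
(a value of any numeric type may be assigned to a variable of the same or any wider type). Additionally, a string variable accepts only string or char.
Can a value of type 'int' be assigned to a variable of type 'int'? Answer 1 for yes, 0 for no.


Target variable type: int
Source value type: int
Numeric ranks: int=3, int=3
Widening allowed iff rank(source) <= rank(target): 3 <= 3? Yes
Result: 1

1


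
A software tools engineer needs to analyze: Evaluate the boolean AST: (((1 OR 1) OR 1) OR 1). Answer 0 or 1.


Step 1: Evaluate inner node
  1 OR 1 = 1
Step 2: Evaluate next node
  1 OR 1 = 1
Step 3: Evaluate root node
  1 OR 1 = 1

1


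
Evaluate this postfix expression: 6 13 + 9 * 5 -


Processing tokens left to right:
Push 6, Push 13
Pop 6 and 13, compute 6 + 13 = 19, push 19
Push 9
Pop 19 and 9, compute 19 * 9 = 171, push 171
Push 5
Pop 171 and 5, compute 171 - 5 = 166, push 166
Stack result: 166

166


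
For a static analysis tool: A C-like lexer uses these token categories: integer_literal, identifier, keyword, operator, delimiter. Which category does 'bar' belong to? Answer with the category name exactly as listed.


Token: 'bar'
Checking categories:
  identifier: YES
  integer_literal: no
  operator: no
  keyword: no
  delimiter: no
Category: identifier

identifier


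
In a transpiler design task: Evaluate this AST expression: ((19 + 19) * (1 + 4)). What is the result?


Expression: ((19 + 19) * (1 + 4))
Evaluating step by step:
  19 + 19 = 38
  1 + 4 = 5
  38 * 5 = 190
Result: 190

190


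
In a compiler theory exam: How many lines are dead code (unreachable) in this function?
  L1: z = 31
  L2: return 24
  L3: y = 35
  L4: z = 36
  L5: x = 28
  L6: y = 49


Analyzing control flow:
  L1: reachable (before return)
  L2: reachable (return statement)
  L3: DEAD (after return at L2)
  L4: DEAD (after return at L2)
  L5: DEAD (after return at L2)
  L6: DEAD (after return at L2)
Return at L2, total lines = 6
Dead lines: L3 through L6
Count: 4

4


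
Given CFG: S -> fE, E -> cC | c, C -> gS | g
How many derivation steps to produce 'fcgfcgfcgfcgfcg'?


Grammar: S -> fE, E -> cC | c, C -> gS | g
Deriving 'fcgfcgfcgfcgfcg':
Step 1: S -> fE => fE
Step 2: E -> cC => fcC
Step 3: C -> gS => fcgS
Step 4: S -> fE => fcgfE
Step 5: E -> cC => fcgfcC
Step 6: C -> gS => fcgfcgS
Step 7: S -> fE => fcgfcgfE
Step 8: E -> cC => fcgfcgfcC
Step 9: C -> gS => fcgfcgfcgS
Step 10: S -> fE => fcgfcgfcgfE
Step 11: E -> cC => fcgfcgfcgfcC
Step 12: C -> gS => fcgfcgfcgfcgS
Step 13: S -> fE => fcgfcgfcgfcgfE
Step 14: E -> cC => fcgfcgfcgfcgfcC
Step 15: C -> g => fcgfcgfcgfcgfcg
Total derivation steps: 15

15


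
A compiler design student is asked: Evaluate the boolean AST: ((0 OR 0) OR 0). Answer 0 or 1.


Step 1: Evaluate inner node
  0 OR 0 = 0
Step 2: Evaluate root node
  0 OR 0 = 0

0


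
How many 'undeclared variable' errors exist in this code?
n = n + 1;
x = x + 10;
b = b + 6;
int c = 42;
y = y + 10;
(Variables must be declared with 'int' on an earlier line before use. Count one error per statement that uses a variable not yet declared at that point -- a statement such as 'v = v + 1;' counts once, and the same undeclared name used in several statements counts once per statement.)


Scanning code line by line:
  Line 1: use 'n' -> ERROR (undeclared)
  Line 2: use 'x' -> ERROR (undeclared)
  Line 3: use 'b' -> ERROR (undeclared)
  Line 4: declare 'c' -> declared = ['c']
  Line 5: use 'y' -> ERROR (undeclared)
Total undeclared variable errors: 4

4


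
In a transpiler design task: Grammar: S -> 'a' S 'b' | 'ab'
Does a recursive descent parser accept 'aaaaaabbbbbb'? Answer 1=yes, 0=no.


Grammar accepts strings of the form a^n b^n (n >= 1)
Word: 'aaaaaabbbbbb'
Counting: 6 a's and 6 b's
Check: 6 == 6? Yes
Derivation (S -> aSb applied 5 time(s), then S -> ab): S => aSb => aaSbb => aaaSbbb => aaaaSbbbb => aaaaaSbbbbb => aaaaaabbbbbb
Accepted

1


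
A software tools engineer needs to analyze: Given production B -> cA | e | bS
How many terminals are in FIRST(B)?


Production: B -> cA | e | bS
Examining each alternative for leading terminals:
  B -> cA : first terminal = 'c'
  B -> e : first terminal = 'e'
  B -> bS : first terminal = 'b'
FIRST(B) = {b, c, e}
Count: 3

3


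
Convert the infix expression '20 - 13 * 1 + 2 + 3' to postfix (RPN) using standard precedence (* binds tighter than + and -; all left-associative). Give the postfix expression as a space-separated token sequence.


Applying the shunting-yard algorithm:
  Operand 20 -> output
  Push '-' onto operator stack -> op-stack: [-]
  Operand 13 -> output
  Push '*' onto operator stack -> op-stack: [-, *]
  Operand 1 -> output
  See '+' (prec 1); top '*' (prec 2) >= it -> pop '*' to output
  See '+' (prec 1); top '-' (prec 1) >= it -> pop '-' to output
  Push '+' onto operator stack -> op-stack: [+]
  Operand 2 -> output
  See '+' (prec 1); top '+' (prec 1) >= it -> pop '+' to output
  Push '+' onto operator stack -> op-stack: [+]
  Operand 3 -> output
  End of input: pop '+' to output
Postfix result: 20 13 1 * - 2 + 3 +

20 13 1 * - 2 + 3 +


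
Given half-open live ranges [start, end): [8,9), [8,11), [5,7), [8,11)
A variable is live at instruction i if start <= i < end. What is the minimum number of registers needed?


Live ranges:
  Var0: [8, 9)
  Var1: [8, 11)
  Var2: [5, 7)
  Var3: [8, 11)
Sweep-line events (position, delta, active):
  pos=5 start -> active=1
  pos=7 end -> active=0
  pos=8 start -> active=1
  pos=8 start -> active=2
  pos=8 start -> active=3
  pos=9 end -> active=2
  pos=11 end -> active=1
  pos=11 end -> active=0
Maximum simultaneous active: 3
Minimum registers needed: 3

3


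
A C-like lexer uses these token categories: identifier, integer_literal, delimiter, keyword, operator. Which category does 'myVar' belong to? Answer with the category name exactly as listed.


Token: 'myVar'
Checking categories:
  identifier: YES
  integer_literal: no
  operator: no
  keyword: no
  delimiter: no
Category: identifier

identifier


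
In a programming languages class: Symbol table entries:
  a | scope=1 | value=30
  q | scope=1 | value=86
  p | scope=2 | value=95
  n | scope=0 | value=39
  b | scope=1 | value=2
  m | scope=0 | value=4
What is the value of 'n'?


Searching symbol table for 'n':
  a | scope=1 | value=30
  q | scope=1 | value=86
  p | scope=2 | value=95
  n | scope=0 | value=39 <- MATCH
  b | scope=1 | value=2
  m | scope=0 | value=4
Found 'n' at scope 0 with value 39

39


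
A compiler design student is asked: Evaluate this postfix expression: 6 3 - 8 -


Processing tokens left to right:
Push 6, Push 3
Pop 6 and 3, compute 6 - 3 = 3, push 3
Push 8
Pop 3 and 8, compute 3 - 8 = -5, push -5
Stack result: -5

-5


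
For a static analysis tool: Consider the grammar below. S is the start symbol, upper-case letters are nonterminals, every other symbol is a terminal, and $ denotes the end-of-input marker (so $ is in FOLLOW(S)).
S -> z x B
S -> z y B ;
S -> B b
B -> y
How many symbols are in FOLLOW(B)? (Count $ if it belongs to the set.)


S is the start symbol and does not occur in any rule body, so FOLLOW(S) = {$}.
Examining every occurrence of B in a rule body:
  S -> z x B : B is at the right end -> add FOLLOW(S) = {$}
  S -> z y B ; : B is followed by terminal ';' -> add ';'
  S -> B b : B is followed by terminal 'b' -> add 'b'
  B -> y : B does not occur in the body -> contributes nothing
FOLLOW(B) = {;, b, $}
Count: 3

3


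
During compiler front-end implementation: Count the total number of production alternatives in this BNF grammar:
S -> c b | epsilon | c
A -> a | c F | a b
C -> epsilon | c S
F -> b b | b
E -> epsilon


Counting alternatives per rule:
  S: 3 alternative(s)
  A: 3 alternative(s)
  C: 2 alternative(s)
  F: 2 alternative(s)
  E: 1 alternative(s)
Sum: 3 + 3 + 2 + 2 + 1 = 11

11


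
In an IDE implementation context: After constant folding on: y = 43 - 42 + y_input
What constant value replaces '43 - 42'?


Identifying constant sub-expression:
  Original: y = 43 - 42 + y_input
  43 and 42 are both compile-time constants
  Evaluating: 43 - 42 = 1
  After folding: y = 1 + y_input

1


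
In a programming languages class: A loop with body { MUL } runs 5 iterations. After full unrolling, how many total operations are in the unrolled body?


Loop body operations: MUL (1 op per iteration)
Unrolling 5 iterations:
  Iteration 1: MUL (1 ops)
  Iteration 2: MUL (1 ops)
  Iteration 3: MUL (1 ops)
  Iteration 4: MUL (1 ops)
  Iteration 5: MUL (1 ops)
Total: 5 iterations * 1 ops/iter = 5 operations

5


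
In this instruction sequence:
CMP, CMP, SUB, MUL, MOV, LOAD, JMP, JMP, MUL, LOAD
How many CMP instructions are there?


Scanning instruction sequence for CMP:
  Position 1: CMP <- MATCH
  Position 2: CMP <- MATCH
  Position 3: SUB
  Position 4: MUL
  Position 5: MOV
  Position 6: LOAD
  Position 7: JMP
  Position 8: JMP
  Position 9: MUL
  Position 10: LOAD
Matches at positions: [1, 2]
Total CMP count: 2

2


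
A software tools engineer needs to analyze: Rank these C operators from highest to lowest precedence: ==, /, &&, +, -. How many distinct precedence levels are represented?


Looking up precedence for each operator:
  == -> precedence 3
  / -> precedence 6
  && -> precedence 2
  + -> precedence 5
  - -> precedence 5
Sorted highest to lowest: /, +, -, ==, &&
Distinct precedence values: [6, 5, 3, 2]
Number of distinct levels: 4

4


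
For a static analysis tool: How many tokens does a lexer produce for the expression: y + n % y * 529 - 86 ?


Scanning 'y + n % y * 529 - 86'
Token 1: 'y' -> identifier
Token 2: '+' -> operator
Token 3: 'n' -> identifier
Token 4: '%' -> operator
Token 5: 'y' -> identifier
Token 6: '*' -> operator
Token 7: '529' -> integer_literal
Token 8: '-' -> operator
Token 9: '86' -> integer_literal
Total tokens: 9

9


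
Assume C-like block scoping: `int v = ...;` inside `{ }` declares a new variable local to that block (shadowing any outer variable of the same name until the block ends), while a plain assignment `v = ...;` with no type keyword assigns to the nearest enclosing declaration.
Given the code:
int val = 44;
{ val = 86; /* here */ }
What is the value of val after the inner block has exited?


Analyzing scoping rules:
Outer scope: declares val = 44
Inner block: 'val = 86;' has no type keyword, so it is an assignment to the outer val (no shadowing)
The assignment changed the outer variable itself, so the new value persists after the block -> 86
Result: 86

86


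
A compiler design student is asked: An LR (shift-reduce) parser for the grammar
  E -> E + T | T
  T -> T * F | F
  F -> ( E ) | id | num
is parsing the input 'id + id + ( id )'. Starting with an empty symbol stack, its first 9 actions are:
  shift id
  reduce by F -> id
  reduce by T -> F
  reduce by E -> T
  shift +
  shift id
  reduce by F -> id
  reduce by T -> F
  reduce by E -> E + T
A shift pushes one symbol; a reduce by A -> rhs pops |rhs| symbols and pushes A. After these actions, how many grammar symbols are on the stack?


Tracking the symbol stack through each action:
  Action 1: shift 'id' : push -> stack = [id] (size 1)
  Action 2: reduce by F -> id : pop 1, push F -> stack = [F] (size 1)
  Action 3: reduce by T -> F : pop 1, push T -> stack = [T] (size 1)
  Action 4: reduce by E -> T : pop 1, push E -> stack = [E] (size 1)
  Action 5: shift '+' : push -> stack = [E, +] (size 2)
  Action 6: shift 'id' : push -> stack = [E, +, id] (size 3)
  Action 7: reduce by F -> id : pop 1, push F -> stack = [E, +, F] (size 3)
  Action 8: reduce by T -> F : pop 1, push T -> stack = [E, +, T] (size 3)
  Action 9: reduce by E -> E + T : pop 3, push E -> stack = [E] (size 1)
Final stack size: 1

1
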